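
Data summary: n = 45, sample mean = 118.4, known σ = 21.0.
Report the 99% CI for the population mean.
(110.34, 126.46)

z-interval (σ known):
z* = 2.576 for 99% confidence

Margin of error = z* · σ/√n = 2.576 · 21.0/√45 = 8.06

CI: (118.4 - 8.06, 118.4 + 8.06) = (110.34, 126.46)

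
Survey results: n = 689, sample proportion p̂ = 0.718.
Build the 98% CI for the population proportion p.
(0.678, 0.758)

Proportion CI:
SE = √(p̂(1-p̂)/n) = √(0.718 · 0.282 / 689) = 0.01714

z* = 2.326
Margin = z* · SE = 2.326 · 0.01714 = 0.0399

CI: 0.718 ± 0.0399 = (0.678, 0.758)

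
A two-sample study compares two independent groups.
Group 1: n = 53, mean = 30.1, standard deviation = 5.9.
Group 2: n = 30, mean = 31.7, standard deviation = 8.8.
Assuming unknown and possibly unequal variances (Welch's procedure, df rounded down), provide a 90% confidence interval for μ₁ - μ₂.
(-4.62, 1.42)

Difference: x̄₁ - x̄₂ = -1.60
SE = √(s₁²/n₁ + s₂²/n₂) = √(5.9²/53 + 8.8²/30) = 1.7995
df = 44.04 → 44 (Welch–Satterthwaite, rounded down)
t* = 1.680

CI: -1.60 ± 1.680 · 1.7995 = -1.60 ± 3.02 = (-4.62, 1.42)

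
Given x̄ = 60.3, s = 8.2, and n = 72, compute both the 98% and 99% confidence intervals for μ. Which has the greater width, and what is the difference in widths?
99% CI is wider by 0.52

df = 71
98% CI: t* = 2.380, (58.00, 62.60), width = 2 · t* · s/√n = 4.60
99% CI: t* = 2.647, (57.74, 62.86), width = 2 · t* · s/√n = 5.12

The 99% CI is wider by 5.12 - 4.60 = 0.52.
Higher confidence requires a wider interval.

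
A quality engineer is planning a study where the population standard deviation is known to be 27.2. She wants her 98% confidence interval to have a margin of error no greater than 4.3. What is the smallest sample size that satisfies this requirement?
n ≥ 217

For margin E ≤ 4.3:
n ≥ (z* · σ / E)²
n ≥ (2.326 · 27.2 / 4.3)²
n ≥ 216.48

Minimum n = 217 (rounding up)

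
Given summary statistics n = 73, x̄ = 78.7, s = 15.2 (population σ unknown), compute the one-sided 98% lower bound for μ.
μ ≥ 74.98

Lower bound (one-sided):
t* = 2.092 (one-sided for 98%)
Lower bound = x̄ - t* · s/√n = 78.7 - 2.092 · 15.2/√73 = 74.98

We are 98% confident that μ ≥ 74.98.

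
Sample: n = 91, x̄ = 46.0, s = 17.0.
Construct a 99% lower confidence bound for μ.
μ ≥ 41.78

Lower bound (one-sided):
t* = 2.368 (one-sided for 99%)
Lower bound = x̄ - t* · s/√n = 46.0 - 2.368 · 17.0/√91 = 41.78

We are 99% confident that μ ≥ 41.78.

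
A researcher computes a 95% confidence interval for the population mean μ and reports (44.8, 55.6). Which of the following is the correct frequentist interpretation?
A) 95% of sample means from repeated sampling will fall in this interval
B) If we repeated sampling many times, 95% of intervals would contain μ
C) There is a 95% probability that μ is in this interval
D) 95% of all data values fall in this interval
B

A) Wrong — coverage applies to intervals containing μ, not to future x̄ values.
B) Correct — this is the frequentist long-run coverage interpretation.
C) Wrong — μ is fixed; the randomness lives in the interval, not in μ.
D) Wrong — a CI is about the parameter μ, not individual data values.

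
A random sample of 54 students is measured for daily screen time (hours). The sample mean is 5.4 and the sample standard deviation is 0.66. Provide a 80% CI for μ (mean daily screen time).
(5.28, 5.52)

t-interval (σ unknown):
df = n - 1 = 53
t* = 1.298 for 80% confidence

Margin of error = t* · s/√n = 1.298 · 0.66/√54 = 0.12

CI: (5.28, 5.52)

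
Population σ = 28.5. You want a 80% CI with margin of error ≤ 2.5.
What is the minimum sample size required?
n ≥ 214

For margin E ≤ 2.5:
n ≥ (z* · σ / E)²
n ≥ (1.282 · 28.5 / 2.5)²
n ≥ 213.59

Minimum n = 214 (rounding up)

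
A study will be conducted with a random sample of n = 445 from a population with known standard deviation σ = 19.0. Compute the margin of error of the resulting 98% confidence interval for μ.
Margin of error = 2.09

Margin of error = z* · σ/√n
= 2.326 · 19.0/√445
= 2.326 · 19.0/21.0950
= 2.09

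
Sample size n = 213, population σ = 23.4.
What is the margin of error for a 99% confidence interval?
Margin of error = 4.13

Margin of error = z* · σ/√n
= 2.576 · 23.4/√213
= 2.576 · 23.4/14.5945
= 4.13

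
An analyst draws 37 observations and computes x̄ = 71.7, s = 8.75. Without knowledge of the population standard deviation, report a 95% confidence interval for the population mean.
(68.78, 74.62)

t-interval (σ unknown):
df = n - 1 = 36
t* = 2.028 for 95% confidence

Margin of error = t* · s/√n = 2.028 · 8.75/√37 = 2.92

CI: (68.78, 74.62)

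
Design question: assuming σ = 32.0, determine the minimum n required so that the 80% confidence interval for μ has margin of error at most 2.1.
n ≥ 382

For margin E ≤ 2.1:
n ≥ (z* · σ / E)²
n ≥ (1.282 · 32.0 / 2.1)²
n ≥ 381.63

Minimum n = 382 (rounding up)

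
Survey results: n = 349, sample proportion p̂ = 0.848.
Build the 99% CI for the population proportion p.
(0.798, 0.898)

Proportion CI:
SE = √(p̂(1-p̂)/n) = √(0.848 · 0.152 / 349) = 0.01922

z* = 2.576
Margin = z* · SE = 2.576 · 0.01922 = 0.0495

CI: 0.848 ± 0.0495 = (0.798, 0.898)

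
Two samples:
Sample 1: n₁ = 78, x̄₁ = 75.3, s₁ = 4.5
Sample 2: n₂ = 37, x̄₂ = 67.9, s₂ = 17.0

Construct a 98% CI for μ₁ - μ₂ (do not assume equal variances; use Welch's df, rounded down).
(0.50, 14.30)

Difference: x̄₁ - x̄₂ = 7.40
SE = √(s₁²/n₁ + s₂²/n₂) = √(4.5²/78 + 17.0²/37) = 2.8408
df = 38.41 → 38 (Welch–Satterthwaite, rounded down)
t* = 2.429

CI: 7.40 ± 2.429 · 2.8408 = 7.40 ± 6.90 = (0.50, 14.30)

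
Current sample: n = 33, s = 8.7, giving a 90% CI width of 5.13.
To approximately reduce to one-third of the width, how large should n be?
n ≈ 297

CI width ∝ 1/√n
To reduce width by factor 3, need √n to grow by 3 → need 3² = 9 times as many samples.

Current: n = 33, width = 5.13
New: n = 297, width ≈ 1.67

Width reduced by factor of 5.13/1.67 = 3.07.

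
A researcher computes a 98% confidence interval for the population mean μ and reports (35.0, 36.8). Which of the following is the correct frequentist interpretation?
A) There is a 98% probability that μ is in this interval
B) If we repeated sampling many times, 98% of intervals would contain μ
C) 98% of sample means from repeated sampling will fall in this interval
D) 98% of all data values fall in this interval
B

A) Wrong — μ is fixed; the randomness lives in the interval, not in μ.
B) Correct — this is the frequentist long-run coverage interpretation.
C) Wrong — coverage applies to intervals containing μ, not to future x̄ values.
D) Wrong — a CI is about the parameter μ, not individual data values.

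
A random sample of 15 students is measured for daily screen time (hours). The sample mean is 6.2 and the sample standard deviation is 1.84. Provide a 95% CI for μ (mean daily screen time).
(5.18, 7.22)

t-interval (σ unknown):
df = n - 1 = 14
t* = 2.145 for 95% confidence

Margin of error = t* · s/√n = 2.145 · 1.84/√15 = 1.02

CI: (5.18, 7.22)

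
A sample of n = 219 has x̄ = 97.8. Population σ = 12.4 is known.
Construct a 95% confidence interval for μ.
(96.16, 99.44)

z-interval (σ known):
z* = 1.960 for 95% confidence

Margin of error = z* · σ/√n = 1.960 · 12.4/√219 = 1.64

CI: (97.8 - 1.64, 97.8 + 1.64) = (96.16, 99.44)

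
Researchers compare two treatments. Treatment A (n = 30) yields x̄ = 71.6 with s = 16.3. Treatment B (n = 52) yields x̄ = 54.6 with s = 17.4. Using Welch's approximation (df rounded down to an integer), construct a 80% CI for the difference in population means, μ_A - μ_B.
(12.04, 21.96)

Difference: x̄₁ - x̄₂ = 17.00
SE = √(s₁²/n₁ + s₂²/n₂) = √(16.3²/30 + 17.4²/52) = 3.8313
df = 63.95 → 63 (Welch–Satterthwaite, rounded down)
t* = 1.295

CI: 17.00 ± 1.295 · 3.8313 = 17.00 ± 4.96 = (12.04, 21.96)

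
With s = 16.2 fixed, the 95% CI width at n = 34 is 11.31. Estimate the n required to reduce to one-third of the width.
n ≈ 306

CI width ∝ 1/√n
To reduce width by factor 3, need √n to grow by 3 → need 3² = 9 times as many samples.

Current: n = 34, width = 11.31
New: n = 306, width ≈ 3.65

Width reduced by factor of 11.31/3.65 = 3.10.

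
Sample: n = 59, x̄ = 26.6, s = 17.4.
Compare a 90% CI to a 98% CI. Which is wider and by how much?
98% CI is wider by 3.26

df = 58
90% CI: t* = 1.672, (22.81, 30.39), width = 2 · t* · s/√n = 7.58
98% CI: t* = 2.392, (21.18, 32.02), width = 2 · t* · s/√n = 10.84

The 98% CI is wider by 10.84 - 7.58 = 3.26.
Higher confidence requires a wider interval.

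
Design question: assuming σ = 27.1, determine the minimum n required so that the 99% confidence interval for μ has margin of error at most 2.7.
n ≥ 669

For margin E ≤ 2.7:
n ≥ (z* · σ / E)²
n ≥ (2.576 · 27.1 / 2.7)²
n ≥ 668.50

Minimum n = 669 (rounding up)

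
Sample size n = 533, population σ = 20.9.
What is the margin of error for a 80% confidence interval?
Margin of error = 1.16

Margin of error = z* · σ/√n
= 1.282 · 20.9/√533
= 1.282 · 20.9/23.0868
= 1.16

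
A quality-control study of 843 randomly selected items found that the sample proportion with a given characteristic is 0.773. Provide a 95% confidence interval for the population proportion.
(0.745, 0.801)

Proportion CI:
SE = √(p̂(1-p̂)/n) = √(0.773 · 0.227 / 843) = 0.01443

z* = 1.960
Margin = z* · SE = 1.960 · 0.01443 = 0.0283

CI: 0.773 ± 0.0283 = (0.745, 0.801)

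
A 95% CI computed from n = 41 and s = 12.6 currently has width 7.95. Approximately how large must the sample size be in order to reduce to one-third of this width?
n ≈ 369

CI width ∝ 1/√n
To reduce width by factor 3, need √n to grow by 3 → need 3² = 9 times as many samples.

Current: n = 41, width = 7.95
New: n = 369, width ≈ 2.58

Width reduced by factor of 7.95/2.58 = 3.08.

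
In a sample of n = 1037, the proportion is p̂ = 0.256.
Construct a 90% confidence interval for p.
(0.234, 0.278)

Proportion CI:
SE = √(p̂(1-p̂)/n) = √(0.256 · 0.744 / 1037) = 0.01355

z* = 1.645
Margin = z* · SE = 1.645 · 0.01355 = 0.0223

CI: 0.256 ± 0.0223 = (0.234, 0.278)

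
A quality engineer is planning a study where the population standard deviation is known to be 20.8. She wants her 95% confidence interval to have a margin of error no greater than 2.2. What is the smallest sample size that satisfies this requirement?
n ≥ 344

For margin E ≤ 2.2:
n ≥ (z* · σ / E)²
n ≥ (1.960 · 20.8 / 2.2)²
n ≥ 343.39

Minimum n = 344 (rounding up)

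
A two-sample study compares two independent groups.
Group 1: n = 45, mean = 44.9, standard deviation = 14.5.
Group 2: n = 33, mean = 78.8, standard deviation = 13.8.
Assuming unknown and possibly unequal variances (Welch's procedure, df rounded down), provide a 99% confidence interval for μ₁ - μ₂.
(-42.46, -25.34)

Difference: x̄₁ - x̄₂ = -33.90
SE = √(s₁²/n₁ + s₂²/n₂) = √(14.5²/45 + 13.8²/33) = 3.2316
df = 70.96 → 70 (Welch–Satterthwaite, rounded down)
t* = 2.648

CI: -33.90 ± 2.648 · 3.2316 = -33.90 ± 8.56 = (-42.46, -25.34)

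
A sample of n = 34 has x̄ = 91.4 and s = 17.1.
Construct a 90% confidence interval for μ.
(86.44, 96.36)

t-interval (σ unknown):
df = n - 1 = 33
t* = 1.692 for 90% confidence

Margin of error = t* · s/√n = 1.692 · 17.1/√34 = 4.96

CI: (86.44, 96.36)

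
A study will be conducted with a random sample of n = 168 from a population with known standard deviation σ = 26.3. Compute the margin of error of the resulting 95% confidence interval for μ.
Margin of error = 3.98

Margin of error = z* · σ/√n
= 1.960 · 26.3/√168
= 1.960 · 26.3/12.9615
= 3.98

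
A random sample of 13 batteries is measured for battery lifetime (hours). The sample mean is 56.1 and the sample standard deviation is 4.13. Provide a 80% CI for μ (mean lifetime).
(54.55, 57.65)

t-interval (σ unknown):
df = n - 1 = 12
t* = 1.356 for 80% confidence

Margin of error = t* · s/√n = 1.356 · 4.13/√13 = 1.55

CI: (54.55, 57.65)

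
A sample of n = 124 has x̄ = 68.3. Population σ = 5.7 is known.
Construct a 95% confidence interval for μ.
(67.30, 69.30)

z-interval (σ known):
z* = 1.960 for 95% confidence

Margin of error = z* · σ/√n = 1.960 · 5.7/√124 = 1.00

CI: (68.3 - 1.00, 68.3 + 1.00) = (67.30, 69.30)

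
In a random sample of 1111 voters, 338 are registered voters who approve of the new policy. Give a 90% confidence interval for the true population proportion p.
(0.282, 0.327)

Proportion CI:
p̂ = 338/1111 = 0.30423
SE = √(p̂(1-p̂)/n) = √(0.30423 · 0.69577 / 1111) = 0.01380

z* = 1.645
Margin = z* · SE = 1.645 · 0.01380 = 0.0227

CI: 0.30423 ± 0.0227 = (0.282, 0.327)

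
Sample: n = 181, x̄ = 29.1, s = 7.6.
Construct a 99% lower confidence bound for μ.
μ ≥ 27.77

Lower bound (one-sided):
t* = 2.347 (one-sided for 99%)
Lower bound = x̄ - t* · s/√n = 29.1 - 2.347 · 7.6/√181 = 27.77

We are 99% confident that μ ≥ 27.77.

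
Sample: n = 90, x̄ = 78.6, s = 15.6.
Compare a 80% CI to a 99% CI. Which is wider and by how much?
99% CI is wider by 4.41

df = 89
80% CI: t* = 1.291, (76.48, 80.72), width = 2 · t* · s/√n = 4.25
99% CI: t* = 2.632, (74.27, 82.93), width = 2 · t* · s/√n = 8.66

The 99% CI is wider by 8.66 - 4.25 = 4.41.
Higher confidence requires a wider interval.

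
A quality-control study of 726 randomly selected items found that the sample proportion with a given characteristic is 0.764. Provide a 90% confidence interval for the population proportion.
(0.738, 0.790)

Proportion CI:
SE = √(p̂(1-p̂)/n) = √(0.764 · 0.236 / 726) = 0.01576

z* = 1.645
Margin = z* · SE = 1.645 · 0.01576 = 0.0259

CI: 0.764 ± 0.0259 = (0.738, 0.790)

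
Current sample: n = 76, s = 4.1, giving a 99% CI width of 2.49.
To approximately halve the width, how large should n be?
n ≈ 304

CI width ∝ 1/√n
To reduce width by factor 2, need √n to grow by 2 → need 2² = 4 times as many samples.

Current: n = 76, width = 2.49
New: n = 304, width ≈ 1.22

Width reduced by factor of 2.49/1.22 = 2.04.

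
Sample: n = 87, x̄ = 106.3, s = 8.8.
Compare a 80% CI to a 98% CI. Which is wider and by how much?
98% CI is wider by 2.03

df = 86
80% CI: t* = 1.291, (105.08, 107.52), width = 2 · t* · s/√n = 2.44
98% CI: t* = 2.370, (104.06, 108.54), width = 2 · t* · s/√n = 4.47

The 98% CI is wider by 4.47 - 2.44 = 2.03.
Higher confidence requires a wider interval.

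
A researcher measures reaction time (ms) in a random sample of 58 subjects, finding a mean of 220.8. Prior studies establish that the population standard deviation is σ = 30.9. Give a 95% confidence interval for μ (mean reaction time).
(212.85, 228.75)

z-interval (σ known):
z* = 1.960 for 95% confidence

Margin of error = z* · σ/√n = 1.960 · 30.9/√58 = 7.95

CI: (220.8 - 7.95, 220.8 + 7.95) = (212.85, 228.75)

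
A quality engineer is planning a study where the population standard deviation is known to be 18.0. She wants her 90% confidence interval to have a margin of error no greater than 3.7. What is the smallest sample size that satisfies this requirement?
n ≥ 65

For margin E ≤ 3.7:
n ≥ (z* · σ / E)²
n ≥ (1.645 · 18.0 / 3.7)²
n ≥ 64.04

Minimum n = 65 (rounding up)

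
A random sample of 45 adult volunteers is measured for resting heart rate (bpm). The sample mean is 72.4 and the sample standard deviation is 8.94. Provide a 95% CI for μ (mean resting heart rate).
(69.71, 75.09)

t-interval (σ unknown):
df = n - 1 = 44
t* = 2.015 for 95% confidence

Margin of error = t* · s/√n = 2.015 · 8.94/√45 = 2.69

CI: (69.71, 75.09)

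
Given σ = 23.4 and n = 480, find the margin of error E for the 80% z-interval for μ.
Margin of error = 1.37

Margin of error = z* · σ/√n
= 1.282 · 23.4/√480
= 1.282 · 23.4/21.9089
= 1.37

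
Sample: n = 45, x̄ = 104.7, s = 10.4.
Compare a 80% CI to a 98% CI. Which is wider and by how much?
98% CI is wider by 3.46

df = 44
80% CI: t* = 1.301, (102.68, 106.72), width = 2 · t* · s/√n = 4.03
98% CI: t* = 2.414, (100.96, 108.44), width = 2 · t* · s/√n = 7.49

The 98% CI is wider by 7.49 - 4.03 = 3.46.
Higher confidence requires a wider interval.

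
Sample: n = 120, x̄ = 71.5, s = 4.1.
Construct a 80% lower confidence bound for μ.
μ ≥ 71.18

Lower bound (one-sided):
t* = 0.845 (one-sided for 80%)
Lower bound = x̄ - t* · s/√n = 71.5 - 0.845 · 4.1/√120 = 71.18

We are 80% confident that μ ≥ 71.18.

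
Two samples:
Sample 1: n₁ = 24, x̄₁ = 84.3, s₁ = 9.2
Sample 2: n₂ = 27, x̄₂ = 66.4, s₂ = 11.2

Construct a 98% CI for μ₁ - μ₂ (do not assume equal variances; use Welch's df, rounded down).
(11.02, 24.78)

Difference: x̄₁ - x̄₂ = 17.90
SE = √(s₁²/n₁ + s₂²/n₂) = √(9.2²/24 + 11.2²/27) = 2.8588
df = 48.72 → 48 (Welch–Satterthwaite, rounded down)
t* = 2.407

CI: 17.90 ± 2.407 · 2.8588 = 17.90 ± 6.88 = (11.02, 24.78)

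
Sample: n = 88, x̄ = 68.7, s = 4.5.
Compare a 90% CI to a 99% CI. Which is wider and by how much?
99% CI is wider by 0.93

df = 87
90% CI: t* = 1.663, (67.90, 69.50), width = 2 · t* · s/√n = 1.60
99% CI: t* = 2.634, (67.44, 69.96), width = 2 · t* · s/√n = 2.53

The 99% CI is wider by 2.53 - 1.60 = 0.93.
Higher confidence requires a wider interval.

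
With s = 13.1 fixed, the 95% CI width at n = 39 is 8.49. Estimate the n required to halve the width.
n ≈ 156

CI width ∝ 1/√n
To reduce width by factor 2, need √n to grow by 2 → need 2² = 4 times as many samples.

Current: n = 39, width = 8.49
New: n = 156, width ≈ 4.14

Width reduced by factor of 8.49/4.14 = 2.05.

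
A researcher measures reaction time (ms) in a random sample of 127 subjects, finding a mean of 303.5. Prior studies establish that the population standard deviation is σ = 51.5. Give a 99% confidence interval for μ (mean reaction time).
(291.73, 315.27)

z-interval (σ known):
z* = 2.576 for 99% confidence

Margin of error = z* · σ/√n = 2.576 · 51.5/√127 = 11.77

CI: (303.5 - 11.77, 303.5 + 11.77) = (291.73, 315.27)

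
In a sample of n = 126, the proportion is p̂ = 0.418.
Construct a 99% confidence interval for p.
(0.305, 0.531)

Proportion CI:
SE = √(p̂(1-p̂)/n) = √(0.418 · 0.582 / 126) = 0.04394

z* = 2.576
Margin = z* · SE = 2.576 · 0.04394 = 0.1132

CI: 0.418 ± 0.1132 = (0.305, 0.531)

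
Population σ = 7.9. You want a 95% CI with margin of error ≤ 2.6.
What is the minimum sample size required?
n ≥ 36

For margin E ≤ 2.6:
n ≥ (z* · σ / E)²
n ≥ (1.960 · 7.9 / 2.6)²
n ≥ 35.47

Minimum n = 36 (rounding up)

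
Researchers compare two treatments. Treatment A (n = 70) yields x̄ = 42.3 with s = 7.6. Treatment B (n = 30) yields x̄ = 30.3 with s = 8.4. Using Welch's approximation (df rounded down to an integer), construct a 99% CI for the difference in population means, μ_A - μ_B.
(7.23, 16.77)

Difference: x̄₁ - x̄₂ = 12.00
SE = √(s₁²/n₁ + s₂²/n₂) = √(7.6²/70 + 8.4²/30) = 1.7825
df = 50.31 → 50 (Welch–Satterthwaite, rounded down)
t* = 2.678

CI: 12.00 ± 2.678 · 1.7825 = 12.00 ± 4.77 = (7.23, 16.77)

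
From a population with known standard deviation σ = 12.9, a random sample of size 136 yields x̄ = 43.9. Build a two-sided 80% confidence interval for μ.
(42.48, 45.32)

z-interval (σ known):
z* = 1.282 for 80% confidence

Margin of error = z* · σ/√n = 1.282 · 12.9/√136 = 1.42

CI: (43.9 - 1.42, 43.9 + 1.42) = (42.48, 45.32)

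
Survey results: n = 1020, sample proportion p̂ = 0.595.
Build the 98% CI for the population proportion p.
(0.559, 0.631)

Proportion CI:
SE = √(p̂(1-p̂)/n) = √(0.595 · 0.405 / 1020) = 0.01537

z* = 2.326
Margin = z* · SE = 2.326 · 0.01537 = 0.0358

CI: 0.595 ± 0.0358 = (0.559, 0.631)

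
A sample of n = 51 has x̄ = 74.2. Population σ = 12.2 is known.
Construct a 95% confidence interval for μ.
(70.85, 77.55)

z-interval (σ known):
z* = 1.960 for 95% confidence

Margin of error = z* · σ/√n = 1.960 · 12.2/√51 = 3.35

CI: (74.2 - 3.35, 74.2 + 3.35) = (70.85, 77.55)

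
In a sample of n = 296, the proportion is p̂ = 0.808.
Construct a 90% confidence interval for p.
(0.770, 0.846)

Proportion CI:
SE = √(p̂(1-p̂)/n) = √(0.808 · 0.192 / 296) = 0.02289

z* = 1.645
Margin = z* · SE = 1.645 · 0.02289 = 0.0377

CI: 0.808 ± 0.0377 = (0.770, 0.846)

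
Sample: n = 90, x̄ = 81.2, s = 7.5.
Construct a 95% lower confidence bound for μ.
μ ≥ 79.89

Lower bound (one-sided):
t* = 1.662 (one-sided for 95%)
Lower bound = x̄ - t* · s/√n = 81.2 - 1.662 · 7.5/√90 = 79.89

We are 95% confident that μ ≥ 79.89.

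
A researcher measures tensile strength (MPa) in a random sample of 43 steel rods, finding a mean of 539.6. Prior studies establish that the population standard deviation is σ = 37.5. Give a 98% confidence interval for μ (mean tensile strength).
(526.30, 552.90)

z-interval (σ known):
z* = 2.326 for 98% confidence

Margin of error = z* · σ/√n = 2.326 · 37.5/√43 = 13.30

CI: (539.6 - 13.30, 539.6 + 13.30) = (526.30, 552.90)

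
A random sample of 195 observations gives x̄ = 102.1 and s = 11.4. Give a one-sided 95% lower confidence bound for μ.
μ ≥ 100.75

Lower bound (one-sided):
t* = 1.653 (one-sided for 95%)
Lower bound = x̄ - t* · s/√n = 102.1 - 1.653 · 11.4/√195 = 100.75

We are 95% confident that μ ≥ 100.75.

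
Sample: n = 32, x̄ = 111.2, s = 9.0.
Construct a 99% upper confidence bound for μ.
μ ≤ 115.10

Upper bound (one-sided):
t* = 2.453 (one-sided for 99%)
Upper bound = x̄ + t* · s/√n = 111.2 + 2.453 · 9.0/√32 = 115.10

We are 99% confident that μ ≤ 115.10.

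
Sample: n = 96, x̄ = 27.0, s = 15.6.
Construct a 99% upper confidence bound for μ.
μ ≤ 30.77

Upper bound (one-sided):
t* = 2.366 (one-sided for 99%)
Upper bound = x̄ + t* · s/√n = 27.0 + 2.366 · 15.6/√96 = 30.77

We are 99% confident that μ ≤ 30.77.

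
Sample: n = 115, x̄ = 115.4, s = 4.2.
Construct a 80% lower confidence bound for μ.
μ ≥ 115.07

Lower bound (one-sided):
t* = 0.845 (one-sided for 80%)
Lower bound = x̄ - t* · s/√n = 115.4 - 0.845 · 4.2/√115 = 115.07

We are 80% confident that μ ≥ 115.07.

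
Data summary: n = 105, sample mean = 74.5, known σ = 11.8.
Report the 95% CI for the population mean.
(72.24, 76.76)

z-interval (σ known):
z* = 1.960 for 95% confidence

Margin of error = z* · σ/√n = 1.960 · 11.8/√105 = 2.26

CI: (74.5 - 2.26, 74.5 + 2.26) = (72.24, 76.76)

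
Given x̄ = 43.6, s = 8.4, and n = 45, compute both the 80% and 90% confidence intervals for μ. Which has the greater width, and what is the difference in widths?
90% CI is wider by 0.95

df = 44
80% CI: t* = 1.301, (41.97, 45.23), width = 2 · t* · s/√n = 3.26
90% CI: t* = 1.680, (41.50, 45.70), width = 2 · t* · s/√n = 4.21

The 90% CI is wider by 4.21 - 3.26 = 0.95.
Higher confidence requires a wider interval.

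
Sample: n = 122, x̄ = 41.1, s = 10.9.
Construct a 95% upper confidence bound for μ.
μ ≤ 42.74

Upper bound (one-sided):
t* = 1.658 (one-sided for 95%)
Upper bound = x̄ + t* · s/√n = 41.1 + 1.658 · 10.9/√122 = 42.74

We are 95% confident that μ ≤ 42.74.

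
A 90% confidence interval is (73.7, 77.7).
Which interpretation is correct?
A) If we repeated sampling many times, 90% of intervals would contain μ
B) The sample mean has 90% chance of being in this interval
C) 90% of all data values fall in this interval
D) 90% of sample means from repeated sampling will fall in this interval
A

A) Correct — this is the frequentist long-run coverage interpretation.
B) Wrong — x̄ is observed and sits in the interval by construction.
C) Wrong — a CI is about the parameter μ, not individual data values.
D) Wrong — coverage applies to intervals containing μ, not to future x̄ values.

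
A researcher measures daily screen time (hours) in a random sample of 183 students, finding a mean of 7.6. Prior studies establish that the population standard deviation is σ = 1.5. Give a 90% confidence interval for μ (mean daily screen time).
(7.42, 7.78)

z-interval (σ known):
z* = 1.645 for 90% confidence

Margin of error = z* · σ/√n = 1.645 · 1.5/√183 = 0.18

CI: (7.6 - 0.18, 7.6 + 0.18) = (7.42, 7.78)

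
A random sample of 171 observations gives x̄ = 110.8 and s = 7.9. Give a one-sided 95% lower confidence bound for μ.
μ ≥ 109.80

Lower bound (one-sided):
t* = 1.654 (one-sided for 95%)
Lower bound = x̄ - t* · s/√n = 110.8 - 1.654 · 7.9/√171 = 109.80

We are 95% confident that μ ≥ 109.80.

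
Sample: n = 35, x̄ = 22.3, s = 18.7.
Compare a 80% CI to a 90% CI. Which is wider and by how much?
90% CI is wider by 2.43

df = 34
80% CI: t* = 1.307, (18.17, 26.43), width = 2 · t* · s/√n = 8.26
90% CI: t* = 1.691, (16.95, 27.65), width = 2 · t* · s/√n = 10.69

The 90% CI is wider by 10.69 - 8.26 = 2.43.
Higher confidence requires a wider interval.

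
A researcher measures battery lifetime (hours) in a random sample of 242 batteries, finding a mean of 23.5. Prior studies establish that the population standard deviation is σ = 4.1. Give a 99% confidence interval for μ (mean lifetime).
(22.82, 24.18)

z-interval (σ known):
z* = 2.576 for 99% confidence

Margin of error = z* · σ/√n = 2.576 · 4.1/√242 = 0.68

CI: (23.5 - 0.68, 23.5 + 0.68) = (22.82, 24.18)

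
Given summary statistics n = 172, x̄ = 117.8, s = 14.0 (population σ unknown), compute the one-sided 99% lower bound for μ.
μ ≥ 115.29

Lower bound (one-sided):
t* = 2.348 (one-sided for 99%)
Lower bound = x̄ - t* · s/√n = 117.8 - 2.348 · 14.0/√172 = 115.29

We are 99% confident that μ ≥ 115.29.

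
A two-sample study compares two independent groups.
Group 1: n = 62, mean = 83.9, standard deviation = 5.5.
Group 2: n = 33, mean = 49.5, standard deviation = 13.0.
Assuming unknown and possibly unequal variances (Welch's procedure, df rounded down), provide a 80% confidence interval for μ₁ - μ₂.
(31.31, 37.49)

Difference: x̄₁ - x̄₂ = 34.40
SE = √(s₁²/n₁ + s₂²/n₂) = √(5.5²/62 + 13.0²/33) = 2.3684
df = 38.21 → 38 (Welch–Satterthwaite, rounded down)
t* = 1.304

CI: 34.40 ± 1.304 · 2.3684 = 34.40 ± 3.09 = (31.31, 37.49)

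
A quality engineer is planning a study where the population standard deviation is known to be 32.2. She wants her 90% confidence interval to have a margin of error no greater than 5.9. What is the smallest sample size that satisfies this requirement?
n ≥ 81

For margin E ≤ 5.9:
n ≥ (z* · σ / E)²
n ≥ (1.645 · 32.2 / 5.9)²
n ≥ 80.60

Minimum n = 81 (rounding up)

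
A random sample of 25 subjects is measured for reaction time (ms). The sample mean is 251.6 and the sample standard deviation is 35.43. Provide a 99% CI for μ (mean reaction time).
(231.78, 271.42)

t-interval (σ unknown):
df = n - 1 = 24
t* = 2.797 for 99% confidence

Margin of error = t* · s/√n = 2.797 · 35.43/√25 = 19.82

CI: (231.78, 271.42)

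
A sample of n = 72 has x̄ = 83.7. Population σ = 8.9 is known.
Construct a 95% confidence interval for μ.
(81.64, 85.76)

z-interval (σ known):
z* = 1.960 for 95% confidence

Margin of error = z* · σ/√n = 1.960 · 8.9/√72 = 2.06

CI: (83.7 - 2.06, 83.7 + 2.06) = (81.64, 85.76)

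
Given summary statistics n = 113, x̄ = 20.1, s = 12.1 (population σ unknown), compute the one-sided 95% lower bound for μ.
μ ≥ 18.21

Lower bound (one-sided):
t* = 1.659 (one-sided for 95%)
Lower bound = x̄ - t* · s/√n = 20.1 - 1.659 · 12.1/√113 = 18.21

We are 95% confident that μ ≥ 18.21.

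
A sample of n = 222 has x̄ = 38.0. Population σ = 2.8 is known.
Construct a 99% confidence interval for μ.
(37.52, 38.48)

z-interval (σ known):
z* = 2.576 for 99% confidence

Margin of error = z* · σ/√n = 2.576 · 2.8/√222 = 0.48

CI: (38.0 - 0.48, 38.0 + 0.48) = (37.52, 38.48)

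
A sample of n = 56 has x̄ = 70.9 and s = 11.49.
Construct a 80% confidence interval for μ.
(68.91, 72.89)

t-interval (σ unknown):
df = n - 1 = 55
t* = 1.297 for 80% confidence

Margin of error = t* · s/√n = 1.297 · 11.49/√56 = 1.99

CI: (68.91, 72.89)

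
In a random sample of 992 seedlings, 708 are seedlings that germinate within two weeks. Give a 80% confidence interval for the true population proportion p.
(0.695, 0.732)

Proportion CI:
p̂ = 708/992 = 0.71371
SE = √(p̂(1-p̂)/n) = √(0.71371 · 0.28629 / 992) = 0.01435

z* = 1.282
Margin = z* · SE = 1.282 · 0.01435 = 0.0184

CI: 0.71371 ± 0.0184 = (0.695, 0.732)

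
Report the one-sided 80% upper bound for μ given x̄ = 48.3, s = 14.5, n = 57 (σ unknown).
μ ≤ 49.93

Upper bound (one-sided):
t* = 0.848 (one-sided for 80%)
Upper bound = x̄ + t* · s/√n = 48.3 + 0.848 · 14.5/√57 = 49.93

We are 80% confident that μ ≤ 49.93.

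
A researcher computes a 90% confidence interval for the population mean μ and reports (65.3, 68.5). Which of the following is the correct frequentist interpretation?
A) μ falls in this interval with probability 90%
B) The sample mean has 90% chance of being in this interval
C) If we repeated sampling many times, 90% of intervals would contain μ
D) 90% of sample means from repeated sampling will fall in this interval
C

A) Wrong — μ is fixed; the randomness lives in the interval, not in μ.
B) Wrong — x̄ is observed and sits in the interval by construction.
C) Correct — this is the frequentist long-run coverage interpretation.
D) Wrong — coverage applies to intervals containing μ, not to future x̄ values.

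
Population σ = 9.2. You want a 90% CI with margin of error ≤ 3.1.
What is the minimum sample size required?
n ≥ 24

For margin E ≤ 3.1:
n ≥ (z* · σ / E)²
n ≥ (1.645 · 9.2 / 3.1)²
n ≥ 23.83

Minimum n = 24 (rounding up)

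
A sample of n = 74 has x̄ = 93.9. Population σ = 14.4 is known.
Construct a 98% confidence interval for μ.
(90.01, 97.79)

z-interval (σ known):
z* = 2.326 for 98% confidence

Margin of error = z* · σ/√n = 2.326 · 14.4/√74 = 3.89

CI: (93.9 - 3.89, 93.9 + 3.89) = (90.01, 97.79)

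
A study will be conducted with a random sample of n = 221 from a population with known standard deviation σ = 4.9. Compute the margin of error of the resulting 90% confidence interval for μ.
Margin of error = 0.54

Margin of error = z* · σ/√n
= 1.645 · 4.9/√221
= 1.645 · 4.9/14.8661
= 0.54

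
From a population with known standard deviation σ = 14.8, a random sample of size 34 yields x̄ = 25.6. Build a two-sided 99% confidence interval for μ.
(19.06, 32.14)

z-interval (σ known):
z* = 2.576 for 99% confidence

Margin of error = z* · σ/√n = 2.576 · 14.8/√34 = 6.54

CI: (25.6 - 6.54, 25.6 + 6.54) = (19.06, 32.14)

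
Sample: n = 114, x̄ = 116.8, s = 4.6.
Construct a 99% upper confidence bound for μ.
μ ≤ 117.82

Upper bound (one-sided):
t* = 2.360 (one-sided for 99%)
Upper bound = x̄ + t* · s/√n = 116.8 + 2.360 · 4.6/√114 = 117.82

We are 99% confident that μ ≤ 117.82.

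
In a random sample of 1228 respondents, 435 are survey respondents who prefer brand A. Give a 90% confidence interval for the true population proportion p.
(0.332, 0.377)

Proportion CI:
p̂ = 435/1228 = 0.35423
SE = √(p̂(1-p̂)/n) = √(0.35423 · 0.64577 / 1228) = 0.01365

z* = 1.645
Margin = z* · SE = 1.645 · 0.01365 = 0.0225

CI: 0.35423 ± 0.0225 = (0.332, 0.377)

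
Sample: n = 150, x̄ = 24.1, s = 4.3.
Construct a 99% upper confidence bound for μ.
μ ≤ 24.93

Upper bound (one-sided):
t* = 2.352 (one-sided for 99%)
Upper bound = x̄ + t* · s/√n = 24.1 + 2.352 · 4.3/√150 = 24.93

We are 99% confident that μ ≤ 24.93.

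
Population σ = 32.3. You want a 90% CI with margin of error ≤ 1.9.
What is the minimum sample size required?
n ≥ 783

For margin E ≤ 1.9:
n ≥ (z* · σ / E)²
n ≥ (1.645 · 32.3 / 1.9)²
n ≥ 782.04

Minimum n = 783 (rounding up)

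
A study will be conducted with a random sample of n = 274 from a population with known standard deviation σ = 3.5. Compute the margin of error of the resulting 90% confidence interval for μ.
Margin of error = 0.35

Margin of error = z* · σ/√n
= 1.645 · 3.5/√274
= 1.645 · 3.5/16.5529
= 0.35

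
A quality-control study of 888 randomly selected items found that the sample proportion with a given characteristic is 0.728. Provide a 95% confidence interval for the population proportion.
(0.699, 0.757)

Proportion CI:
SE = √(p̂(1-p̂)/n) = √(0.728 · 0.272 / 888) = 0.01493

z* = 1.960
Margin = z* · SE = 1.960 · 0.01493 = 0.0293

CI: 0.728 ± 0.0293 = (0.699, 0.757)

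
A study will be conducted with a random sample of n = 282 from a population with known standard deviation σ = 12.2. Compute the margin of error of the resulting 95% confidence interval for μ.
Margin of error = 1.42

Margin of error = z* · σ/√n
= 1.960 · 12.2/√282
= 1.960 · 12.2/16.7929
= 1.42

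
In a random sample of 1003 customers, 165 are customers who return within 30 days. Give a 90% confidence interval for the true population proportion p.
(0.145, 0.184)

Proportion CI:
p̂ = 165/1003 = 0.16451
SE = √(p̂(1-p̂)/n) = √(0.16451 · 0.83549 / 1003) = 0.01171

z* = 1.645
Margin = z* · SE = 1.645 · 0.01171 = 0.0193

CI: 0.16451 ± 0.0193 = (0.145, 0.184)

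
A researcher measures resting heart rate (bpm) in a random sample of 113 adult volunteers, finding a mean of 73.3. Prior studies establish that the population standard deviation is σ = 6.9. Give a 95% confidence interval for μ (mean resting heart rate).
(72.03, 74.57)

z-interval (σ known):
z* = 1.960 for 95% confidence

Margin of error = z* · σ/√n = 1.960 · 6.9/√113 = 1.27

CI: (73.3 - 1.27, 73.3 + 1.27) = (72.03, 74.57)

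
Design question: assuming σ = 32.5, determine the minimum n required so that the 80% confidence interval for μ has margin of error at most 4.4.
n ≥ 90

For margin E ≤ 4.4:
n ≥ (z* · σ / E)²
n ≥ (1.282 · 32.5 / 4.4)²
n ≥ 89.67

Minimum n = 90 (rounding up)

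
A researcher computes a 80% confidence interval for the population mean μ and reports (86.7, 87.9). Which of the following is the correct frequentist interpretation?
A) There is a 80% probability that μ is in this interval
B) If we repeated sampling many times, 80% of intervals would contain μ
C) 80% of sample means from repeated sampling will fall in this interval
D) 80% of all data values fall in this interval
B

A) Wrong — μ is fixed; the randomness lives in the interval, not in μ.
B) Correct — this is the frequentist long-run coverage interpretation.
C) Wrong — coverage applies to intervals containing μ, not to future x̄ values.
D) Wrong — a CI is about the parameter μ, not individual data values.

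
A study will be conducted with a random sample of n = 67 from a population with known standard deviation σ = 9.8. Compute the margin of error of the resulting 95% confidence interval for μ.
Margin of error = 2.35

Margin of error = z* · σ/√n
= 1.960 · 9.8/√67
= 1.960 · 9.8/8.1854
= 2.35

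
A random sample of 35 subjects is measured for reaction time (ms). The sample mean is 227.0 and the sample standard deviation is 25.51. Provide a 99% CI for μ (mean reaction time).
(215.24, 238.76)

t-interval (σ unknown):
df = n - 1 = 34
t* = 2.728 for 99% confidence

Margin of error = t* · s/√n = 2.728 · 25.51/√35 = 11.76

CI: (215.24, 238.76)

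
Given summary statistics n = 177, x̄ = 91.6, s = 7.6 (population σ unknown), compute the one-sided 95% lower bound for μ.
μ ≥ 90.66

Lower bound (one-sided):
t* = 1.654 (one-sided for 95%)
Lower bound = x̄ - t* · s/√n = 91.6 - 1.654 · 7.6/√177 = 90.66

We are 95% confident that μ ≥ 90.66.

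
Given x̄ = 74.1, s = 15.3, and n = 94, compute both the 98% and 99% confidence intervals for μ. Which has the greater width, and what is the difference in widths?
99% CI is wider by 0.83

df = 93
98% CI: t* = 2.367, (70.36, 77.84), width = 2 · t* · s/√n = 7.47
99% CI: t* = 2.630, (69.95, 78.25), width = 2 · t* · s/√n = 8.30

The 99% CI is wider by 8.30 - 7.47 = 0.83.
Higher confidence requires a wider interval.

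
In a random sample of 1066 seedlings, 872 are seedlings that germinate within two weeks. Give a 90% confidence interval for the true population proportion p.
(0.799, 0.837)

Proportion CI:
p̂ = 872/1066 = 0.81801
SE = √(p̂(1-p̂)/n) = √(0.81801 · 0.18199 / 1066) = 0.01182

z* = 1.645
Margin = z* · SE = 1.645 · 0.01182 = 0.0194

CI: 0.81801 ± 0.0194 = (0.799, 0.837)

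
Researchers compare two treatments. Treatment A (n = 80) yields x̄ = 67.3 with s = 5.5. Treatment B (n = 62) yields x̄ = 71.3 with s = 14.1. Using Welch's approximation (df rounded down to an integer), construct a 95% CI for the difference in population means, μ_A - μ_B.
(-7.77, -0.23)

Difference: x̄₁ - x̄₂ = -4.00
SE = √(s₁²/n₁ + s₂²/n₂) = √(5.5²/80 + 14.1²/62) = 1.8933
df = 75.42 → 75 (Welch–Satterthwaite, rounded down)
t* = 1.992

CI: -4.00 ± 1.992 · 1.8933 = -4.00 ± 3.77 = (-7.77, -0.23)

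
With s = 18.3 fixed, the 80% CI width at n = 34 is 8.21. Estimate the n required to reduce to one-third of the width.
n ≈ 306

CI width ∝ 1/√n
To reduce width by factor 3, need √n to grow by 3 → need 3² = 9 times as many samples.

Current: n = 34, width = 8.21
New: n = 306, width ≈ 2.69

Width reduced by factor of 8.21/2.69 = 3.05.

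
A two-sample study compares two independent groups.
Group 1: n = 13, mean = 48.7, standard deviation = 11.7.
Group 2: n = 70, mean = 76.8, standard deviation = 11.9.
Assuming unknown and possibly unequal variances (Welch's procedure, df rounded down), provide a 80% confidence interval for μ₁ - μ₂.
(-32.84, -23.36)

Difference: x̄₁ - x̄₂ = -28.10
SE = √(s₁²/n₁ + s₂²/n₂) = √(11.7²/13 + 11.9²/70) = 3.5430
df = 16.94 → 16 (Welch–Satterthwaite, rounded down)
t* = 1.337

CI: -28.10 ± 1.337 · 3.5430 = -28.10 ± 4.74 = (-32.84, -23.36)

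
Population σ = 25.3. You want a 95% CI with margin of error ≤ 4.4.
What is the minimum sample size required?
n ≥ 128

For margin E ≤ 4.4:
n ≥ (z* · σ / E)²
n ≥ (1.960 · 25.3 / 4.4)²
n ≥ 127.01

Minimum n = 128 (rounding up)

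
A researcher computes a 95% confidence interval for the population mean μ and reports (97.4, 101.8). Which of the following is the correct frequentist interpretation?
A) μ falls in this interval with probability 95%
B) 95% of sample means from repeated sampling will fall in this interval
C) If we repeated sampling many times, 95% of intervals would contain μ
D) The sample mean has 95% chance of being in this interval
C

A) Wrong — μ is fixed; the randomness lives in the interval, not in μ.
B) Wrong — coverage applies to intervals containing μ, not to future x̄ values.
C) Correct — this is the frequentist long-run coverage interpretation.
D) Wrong — x̄ is observed and sits in the interval by construction.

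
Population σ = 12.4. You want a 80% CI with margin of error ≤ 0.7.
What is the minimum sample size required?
n ≥ 516

For margin E ≤ 0.7:
n ≥ (z* · σ / E)²
n ≥ (1.282 · 12.4 / 0.7)²
n ≥ 515.73

Minimum n = 516 (rounding up)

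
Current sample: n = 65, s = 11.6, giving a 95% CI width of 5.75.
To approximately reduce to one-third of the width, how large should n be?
n ≈ 585

CI width ∝ 1/√n
To reduce width by factor 3, need √n to grow by 3 → need 3² = 9 times as many samples.

Current: n = 65, width = 5.75
New: n = 585, width ≈ 1.88

Width reduced by factor of 5.75/1.88 = 3.06.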